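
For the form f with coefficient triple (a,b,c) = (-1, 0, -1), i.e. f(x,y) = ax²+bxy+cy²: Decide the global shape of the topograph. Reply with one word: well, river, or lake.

D = b²−4ac = 0² − 4·(-1)·(-1) = -4
D < 0 ⇒ definite ⇒ every region one sign ⇒ single well

well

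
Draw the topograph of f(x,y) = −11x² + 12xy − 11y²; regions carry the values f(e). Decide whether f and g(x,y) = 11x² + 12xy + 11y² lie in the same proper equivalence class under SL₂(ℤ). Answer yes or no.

D₁ = -340, D₂ = -340
f is negative-definite; reduce −f:
−f: translate: b→10 (≡-12 mod 22), so (11,-12,11)→(11,10,10)
−f: flip: (11,10,10)→(10,-10,11)
−f: translate: b→10 (≡-10 mod 20), so (10,-10,11)→(10,10,11)
−f: reduced (well bottom): (10,10,11) with a≤c, −a<b≤a
flip sign back: reduced form of f is (-10,-10,-11)
g: translate: b→-10 (≡12 mod 22), so (11,12,11)→(11,-10,10)
g: flip: (11,-10,10)→(10,10,11)
g: reduced (well bottom): (10,10,11) with a≤c, −a<b≤a
reduced forms (-10, -10, -11) vs (10, 10, 11) ⇒ inequivalent

no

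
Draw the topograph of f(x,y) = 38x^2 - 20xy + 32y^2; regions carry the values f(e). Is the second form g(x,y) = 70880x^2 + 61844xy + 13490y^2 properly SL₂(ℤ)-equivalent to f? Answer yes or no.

D₁ = -4464, D₂ = -4464
f: flip: (38,-20,32)→(32,20,38)
f: reduced (well bottom): (32,20,38) with a≤c, −a<b≤a
g: flip: (70880,61844,13490)→(13490,-61844,70880)
g: translate: b→-7884 (≡-61844 mod 26980), so (13490,-61844,70880)→(13490,-7884,1152)
g: flip: (13490,-7884,1152)→(1152,7884,13490)
g: translate: b→972 (≡7884 mod 2304), so (1152,7884,13490)→(1152,972,206)
g: flip: (1152,972,206)→(206,-972,1152)
g: translate: b→-148 (≡-972 mod 412), so (206,-972,1152)→(206,-148,32)
g: flip: (206,-148,32)→(32,148,206)
g: translate: b→20 (≡148 mod 64), so (32,148,206)→(32,20,38)
g: reduced (well bottom): (32,20,38) with a≤c, −a<b≤a
reduced forms (32, 20, 38) vs (32, 20, 38) ⇒ equivalent

yes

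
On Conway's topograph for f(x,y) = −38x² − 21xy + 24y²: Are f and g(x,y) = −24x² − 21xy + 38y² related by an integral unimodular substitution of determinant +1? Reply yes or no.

D₁ = 4089, D₂ = 4089
river cycle of f (length 42): (24, 21, -38), (-38, 55, 7), (7, 57, -30), (-30, 63, 1), (1, 63, -30), (-30, 57, 7), (7, 55, -38), (-38, 21, 24), (24, 27, -35), (-35, 43, 16), … (32 more)
river cycle of g (length 42): (38, 21, -24), (-24, 27, 35), (35, 43, -16), (-16, 53, 20), (20, 27, -42), (-42, 57, 5), (5, 63, -6), (-6, 57, 35), (35, 13, -28), (-28, 43, 20), … (32 more)
cycles differ ⇒ inequivalent

no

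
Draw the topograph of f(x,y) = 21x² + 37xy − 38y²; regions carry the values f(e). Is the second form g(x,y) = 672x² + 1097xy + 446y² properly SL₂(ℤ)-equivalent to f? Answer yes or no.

D₁ = 4561, D₂ = 4561
river cycle of f (length 214): (-38, 39, 20), (20, 41, -36), (-36, 31, 25), (25, 19, -42), (-42, 65, 2), (2, 67, -9), (-9, 59, 30), (30, 61, -7), (-7, 65, 12), (12, 55, -32), … (204 more)
river cycle of g (length 214): (21, 37, -38), (-38, 39, 20), (20, 41, -36), (-36, 31, 25), (25, 19, -42), (-42, 65, 2), (2, 67, -9), (-9, 59, 30), (30, 61, -7), (-7, 65, 12), … (204 more)
cycles coincide ⇒ equivalent

yes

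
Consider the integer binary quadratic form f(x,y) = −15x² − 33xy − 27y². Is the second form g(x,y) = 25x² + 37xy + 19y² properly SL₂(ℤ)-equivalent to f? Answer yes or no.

D₁ = -531, D₂ = -531
f is negative-definite; reduce −f:
−f: translate: b→3 (≡33 mod 30), so (15,33,27)→(15,3,9)
−f: flip: (15,3,9)→(9,-3,15)
−f: reduced (well bottom): (9,-3,15) with a≤c, −a<b≤a
flip sign back: reduced form of f is (-9,3,-15)
g: translate: b→-13 (≡37 mod 50), so (25,37,19)→(25,-13,7)
g: flip: (25,-13,7)→(7,13,25)
g: translate: b→-1 (≡13 mod 14), so (7,13,25)→(7,-1,19)
g: reduced (well bottom): (7,-1,19) with a≤c, −a<b≤a
reduced forms (-9, 3, -15) vs (7, -1, 19) ⇒ inequivalent

no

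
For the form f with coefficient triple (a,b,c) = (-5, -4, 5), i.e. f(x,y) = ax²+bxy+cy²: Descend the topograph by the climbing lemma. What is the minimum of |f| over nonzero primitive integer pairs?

descent: ρ → (5,4,-5)  [lands on river]
river: ρ → (-5,6,4)
river: ρ → (4,10,-1)
river: ρ → (-1,10,4)
river: ρ → (4,6,-5)
river: ρ → (-5,4,5)
river: ρ → (5,6,-4)
river: ρ → (-4,10,1)
river: ρ → (1,10,-4)
river: ρ → (-4,6,5)
closes: descent 1, river 10
min |a| on river = 1

1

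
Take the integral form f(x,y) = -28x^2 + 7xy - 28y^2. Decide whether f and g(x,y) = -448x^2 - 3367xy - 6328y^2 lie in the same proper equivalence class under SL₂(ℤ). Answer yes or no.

D₁ = -3087, D₂ = -3087
f is negative-definite; reduce −f:
−f: flip: (28,-7,28)→(28,7,28)
−f: reduced (well bottom): (28,7,28) with a≤c, −a<b≤a
flip sign back: reduced form of f is (-28,-7,-28)
g is negative-definite; reduce −g:
−g: translate: b→-217 (≡3367 mod 896), so (448,3367,6328)→(448,-217,28)
−g: flip: (448,-217,28)→(28,217,448)
−g: translate: b→-7 (≡217 mod 56), so (28,217,448)→(28,-7,28)
−g: flip: (28,-7,28)→(28,7,28)
−g: reduced (well bottom): (28,7,28) with a≤c, −a<b≤a
flip sign back: reduced form of g is (-28,-7,-28)
reduced forms (-28, -7, -28) vs (-28, -7, -28) ⇒ equivalent

yes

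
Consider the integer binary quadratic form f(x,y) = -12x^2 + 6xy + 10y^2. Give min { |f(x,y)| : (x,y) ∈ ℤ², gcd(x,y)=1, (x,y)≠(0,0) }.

river: ρ → (10,14,-8)
river: ρ → (-8,18,6)
river: ρ → (6,18,-8)
river: ρ → (-8,14,10)
river: ρ → (10,6,-12)
river: ρ → (-12,18,4)
river: ρ → (4,22,-2)
river: ρ → (-2,22,4)
river: ρ → (4,18,-12)
river: ρ → (-12,6,10)
closes: descent 0, river 10
min |a| on river = 2

2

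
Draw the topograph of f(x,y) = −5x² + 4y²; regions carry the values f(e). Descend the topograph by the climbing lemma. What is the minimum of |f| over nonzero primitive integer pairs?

descent: ρ → (4,8,-1)  [lands on river]
river: ρ → (-1,8,4)
closes: descent 1, river 2
min |a| on river = 1

1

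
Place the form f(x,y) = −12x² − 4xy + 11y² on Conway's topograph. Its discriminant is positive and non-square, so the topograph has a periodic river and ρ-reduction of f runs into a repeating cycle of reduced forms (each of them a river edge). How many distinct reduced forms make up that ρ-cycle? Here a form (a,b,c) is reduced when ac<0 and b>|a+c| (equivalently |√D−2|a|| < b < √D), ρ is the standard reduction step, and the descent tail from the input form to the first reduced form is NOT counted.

D = 544, ⌊√D⌋ = 23
descent: ρ → (11,4,-12)  [lands on river]
river: ρ → (-12,20,3)
river: ρ → (3,22,-5)
river: ρ → (-5,18,11)
ρ-cycle length = 4 (tail of 1 descent step not counted)

4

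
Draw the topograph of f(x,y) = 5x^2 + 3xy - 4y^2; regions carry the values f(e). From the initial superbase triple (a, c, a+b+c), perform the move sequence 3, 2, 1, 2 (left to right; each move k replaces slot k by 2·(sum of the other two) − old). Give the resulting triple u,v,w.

start (5,-4,4) = (f(1,0),f(0,1),f(1,1))
replace slot 3: 2·(5+(-4)) − 4 = -2 → (5,-4,-2)
replace slot 2: 2·(5+(-2)) − (-4) = 10 → (5,10,-2)
replace slot 1: 2·(10+(-2)) − 5 = 11 → (11,10,-2)
replace slot 2: 2·(11+(-2)) − 10 = 8 → (11,8,-2)

11,8,-2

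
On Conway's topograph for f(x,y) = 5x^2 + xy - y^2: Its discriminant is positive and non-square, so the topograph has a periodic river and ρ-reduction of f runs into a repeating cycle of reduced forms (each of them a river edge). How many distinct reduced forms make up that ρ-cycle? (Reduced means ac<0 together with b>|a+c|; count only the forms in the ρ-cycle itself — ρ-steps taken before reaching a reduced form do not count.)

D = 21, ⌊√D⌋ = 4
descent: ρ → (-1,3,3)  [lands on river]
river: ρ → (3,3,-1)
ρ-cycle length = 2 (tail of 1 descent step not counted)

2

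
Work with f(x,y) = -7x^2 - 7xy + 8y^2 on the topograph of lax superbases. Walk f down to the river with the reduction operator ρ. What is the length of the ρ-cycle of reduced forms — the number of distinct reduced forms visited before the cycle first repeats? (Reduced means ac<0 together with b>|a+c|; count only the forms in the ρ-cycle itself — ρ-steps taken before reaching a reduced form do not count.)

D = 273, ⌊√D⌋ = 16
descent: ρ → (8,7,-7)  [lands on river]
river: ρ → (-7,7,8)
river: ρ → (8,9,-6)
river: ρ → (-6,15,2)
river: ρ → (2,13,-13)
river: ρ → (-13,13,2)
river: ρ → (2,15,-6)
river: ρ → (-6,9,8)
ρ-cycle length = 8 (tail of 1 descent step not counted)

8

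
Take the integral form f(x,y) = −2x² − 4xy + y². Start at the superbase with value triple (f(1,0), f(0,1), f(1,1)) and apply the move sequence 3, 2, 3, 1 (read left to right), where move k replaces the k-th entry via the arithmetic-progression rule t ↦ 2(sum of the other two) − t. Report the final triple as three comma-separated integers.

start (-2,1,-5) = (f(1,0),f(0,1),f(1,1))
replace slot 3: 2·((-2)+1) − (-5) = 3 → (-2,1,3)
replace slot 2: 2·((-2)+3) − 1 = 1 → (-2,1,3)
replace slot 3: 2·((-2)+1) − 3 = -5 → (-2,1,-5)
replace slot 1: 2·(1+(-5)) − (-2) = -6 → (-6,1,-5)

-6,1,-5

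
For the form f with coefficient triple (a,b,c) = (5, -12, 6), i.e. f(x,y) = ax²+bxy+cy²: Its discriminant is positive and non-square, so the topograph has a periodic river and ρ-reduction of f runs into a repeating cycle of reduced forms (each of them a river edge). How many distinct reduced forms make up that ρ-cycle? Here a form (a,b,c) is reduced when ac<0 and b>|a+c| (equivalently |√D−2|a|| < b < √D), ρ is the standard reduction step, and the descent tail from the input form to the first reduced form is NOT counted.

D = 24, ⌊√D⌋ = 4
descent: ρ → (6,0,-1)
descent: ρ → (-1,4,2)  [lands on river]
river: ρ → (2,4,-1)
ρ-cycle length = 2 (tail of 2 descent steps not counted)

2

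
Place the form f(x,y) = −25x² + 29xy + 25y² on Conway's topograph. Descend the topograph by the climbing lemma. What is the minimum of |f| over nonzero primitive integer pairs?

river: ρ → (25,21,-29)
river: ρ → (-29,37,17)
river: ρ → (17,31,-35)
river: ρ → (-35,39,13)
river: ρ → (13,39,-35)
river: ρ → (-35,31,17)
river: ρ → (17,37,-29)
river: ρ → (-29,21,25)
river: ρ → (25,29,-25)
river: ρ → (-25,21,29)
river: ρ → (29,37,-17)
river: ρ → (-17,31,35)
river: ρ → (35,39,-13)
river: ρ → (-13,39,35)
river: ρ → (35,31,-17)
river: ρ → (-17,37,29)
river: ρ → (29,21,-25)
river: ρ → (-25,29,25)
closes: descent 0, river 18
min |a| on river = 13

13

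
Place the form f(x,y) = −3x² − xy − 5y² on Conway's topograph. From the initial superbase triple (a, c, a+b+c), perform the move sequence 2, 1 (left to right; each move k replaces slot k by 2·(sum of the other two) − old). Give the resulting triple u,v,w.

start (-3,-5,-9) = (f(1,0),f(0,1),f(1,1))
replace slot 2: 2·((-3)+(-9)) − (-5) = -19 → (-3,-19,-9)
replace slot 1: 2·((-19)+(-9)) − (-3) = -53 → (-53,-19,-9)

-53,-19,-9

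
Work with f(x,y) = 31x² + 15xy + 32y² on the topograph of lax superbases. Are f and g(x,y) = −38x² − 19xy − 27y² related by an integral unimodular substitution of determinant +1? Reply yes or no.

D₁ = -3743, D₂ = -3743
f: reduced (well bottom): (31,15,32) with a≤c, −a<b≤a
g is negative-definite; reduce −g:
−g: flip: (38,19,27)→(27,-19,38)
−g: reduced (well bottom): (27,-19,38) with a≤c, −a<b≤a
flip sign back: reduced form of g is (-27,19,-38)
reduced forms (31, 15, 32) vs (-27, 19, -38) ⇒ inequivalent

no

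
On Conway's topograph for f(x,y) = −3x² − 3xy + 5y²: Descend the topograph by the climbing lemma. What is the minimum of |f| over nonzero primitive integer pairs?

descent: ρ → (5,3,-3)  [lands on river]
river: ρ → (-3,3,5)
river: ρ → (5,7,-1)
river: ρ → (-1,7,5)
closes: descent 1, river 4
min |a| on river = 1

1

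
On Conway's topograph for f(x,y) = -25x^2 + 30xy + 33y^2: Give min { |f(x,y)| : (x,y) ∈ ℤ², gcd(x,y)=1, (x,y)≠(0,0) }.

river: ρ → (33,36,-22)
river: ρ → (-22,52,17)
river: ρ → (17,50,-25)
river: ρ → (-25,50,17)
river: ρ → (17,52,-22)
river: ρ → (-22,36,33)
river: ρ → (33,30,-25)
river: ρ → (-25,20,38)
river: ρ → (38,56,-7)
river: ρ → (-7,56,38)
river: ρ → (38,20,-25)
river: ρ → (-25,30,33)
closes: descent 0, river 12
min |a| on river = 7

7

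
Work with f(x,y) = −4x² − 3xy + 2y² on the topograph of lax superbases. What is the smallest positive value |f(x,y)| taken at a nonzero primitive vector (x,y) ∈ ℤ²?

descent: ρ → (2,3,-4)  [lands on river]
river: ρ → (-4,5,1)
river: ρ → (1,5,-4)
river: ρ → (-4,3,2)
river: ρ → (2,5,-2)
river: ρ → (-2,3,4)
river: ρ → (4,5,-1)
river: ρ → (-1,5,4)
river: ρ → (4,3,-2)
river: ρ → (-2,5,2)
closes: descent 1, river 10
min |a| on river = 1

1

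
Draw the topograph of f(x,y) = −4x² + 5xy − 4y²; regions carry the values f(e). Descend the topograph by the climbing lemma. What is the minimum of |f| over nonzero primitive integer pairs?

translate: b→3 (≡-5 mod 8), so (4,-5,4)→(4,3,3)
flip: (4,3,3)→(3,-3,4)
translate: b→3 (≡-3 mod 6), so (3,-3,4)→(3,3,4)
reduced (well bottom): (3,3,4) with a≤c, −a<b≤a
well minimum |f| = |-3| = 3 (negative-definite)

3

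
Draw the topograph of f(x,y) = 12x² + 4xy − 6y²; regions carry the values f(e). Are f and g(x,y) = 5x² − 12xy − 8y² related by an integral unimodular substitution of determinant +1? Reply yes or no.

D₁ = 304, D₂ = 304
river cycle of f (length 6): (-6, 8, 10), (10, 12, -4), (-4, 12, 10), (10, 8, -6), (-6, 16, 2), (2, 16, -6)
river cycle of g (length 12): (-8, 12, 5), (5, 8, -12), (-12, 16, 1), (1, 16, -12), (-12, 8, 5), (5, 12, -8), (-8, 4, 9), (9, 14, -3), (-3, 16, 4), (4, 16, -3), … (2 more)
cycles differ ⇒ inequivalent

no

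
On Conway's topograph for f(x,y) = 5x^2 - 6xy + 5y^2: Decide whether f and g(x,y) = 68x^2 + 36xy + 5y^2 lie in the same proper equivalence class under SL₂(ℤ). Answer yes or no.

D₁ = -64, D₂ = -64
f: translate: b→4 (≡-6 mod 10), so (5,-6,5)→(5,4,4)
f: flip: (5,4,4)→(4,-4,5)
f: translate: b→4 (≡-4 mod 8), so (4,-4,5)→(4,4,5)
f: reduced (well bottom): (4,4,5) with a≤c, −a<b≤a
g: flip: (68,36,5)→(5,-36,68)
g: translate: b→4 (≡-36 mod 10), so (5,-36,68)→(5,4,4)
g: flip: (5,4,4)→(4,-4,5)
g: translate: b→4 (≡-4 mod 8), so (4,-4,5)→(4,4,5)
g: reduced (well bottom): (4,4,5) with a≤c, −a<b≤a
reduced forms (4, 4, 5) vs (4, 4, 5) ⇒ equivalent

yes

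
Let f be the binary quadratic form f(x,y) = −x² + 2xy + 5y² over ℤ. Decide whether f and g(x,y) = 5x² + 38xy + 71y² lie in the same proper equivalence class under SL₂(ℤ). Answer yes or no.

D₁ = 24, D₂ = 24
river cycle of f (length 2): (-1, 4, 2), (2, 4, -1)
river cycle of g (length 2): (-1, 4, 2), (2, 4, -1)
cycles coincide ⇒ equivalent

yes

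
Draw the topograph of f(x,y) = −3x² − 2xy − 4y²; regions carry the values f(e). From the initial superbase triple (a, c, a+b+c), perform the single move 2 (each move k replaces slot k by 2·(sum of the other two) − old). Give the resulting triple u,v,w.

start (-3,-4,-9) = (f(1,0),f(0,1),f(1,1))
replace slot 2: 2·((-3)+(-9)) − (-4) = -20 → (-3,-20,-9)

-3,-20,-9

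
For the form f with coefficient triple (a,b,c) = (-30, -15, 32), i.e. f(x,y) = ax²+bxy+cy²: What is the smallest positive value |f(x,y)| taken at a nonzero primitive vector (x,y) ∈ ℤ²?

descent: ρ → (32,15,-30)  [lands on river]
river: ρ → (-30,45,17)
river: ρ → (17,57,-12)
river: ρ → (-12,63,2)
river: ρ → (2,61,-43)
river: ρ → (-43,25,20)
river: ρ → (20,55,-13)
river: ρ → (-13,49,32)
closes: descent 1, river 8
min |a| on river = 2

2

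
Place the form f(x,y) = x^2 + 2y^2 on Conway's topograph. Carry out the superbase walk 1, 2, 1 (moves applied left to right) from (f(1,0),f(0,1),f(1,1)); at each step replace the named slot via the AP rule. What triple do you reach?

start (1,2,3) = (f(1,0),f(0,1),f(1,1))
replace slot 1: 2·(2+3) − 1 = 9 → (9,2,3)
replace slot 2: 2·(9+3) − 2 = 22 → (9,22,3)
replace slot 1: 2·(22+3) − 9 = 41 → (41,22,3)

41,22,3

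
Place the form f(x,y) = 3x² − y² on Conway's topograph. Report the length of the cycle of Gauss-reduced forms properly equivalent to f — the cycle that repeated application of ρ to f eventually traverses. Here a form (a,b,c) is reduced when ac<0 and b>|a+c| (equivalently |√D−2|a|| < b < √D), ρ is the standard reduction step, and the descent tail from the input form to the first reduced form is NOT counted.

D = 12, ⌊√D⌋ = 3
descent: ρ → (-1,2,2)  [lands on river]
river: ρ → (2,2,-1)
ρ-cycle length = 2 (tail of 1 descent step not counted)

2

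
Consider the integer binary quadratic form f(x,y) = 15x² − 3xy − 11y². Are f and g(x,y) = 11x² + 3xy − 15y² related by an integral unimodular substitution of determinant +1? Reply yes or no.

D₁ = 669, D₂ = 669
river cycle of f (length 10): (-11, 25, 1), (1, 25, -11), (-11, 19, 7), (7, 23, -5), (-5, 17, 19), (19, 21, -3), (-3, 21, 19), (19, 17, -5), (-5, 23, 7), (7, 19, -11)
river cycle of g (length 10): (11, 25, -1), (-1, 25, 11), (11, 19, -7), (-7, 23, 5), (5, 17, -19), (-19, 21, 3), (3, 21, -19), (-19, 17, 5), (5, 23, -7), (-7, 19, 11)
cycles differ ⇒ inequivalent

no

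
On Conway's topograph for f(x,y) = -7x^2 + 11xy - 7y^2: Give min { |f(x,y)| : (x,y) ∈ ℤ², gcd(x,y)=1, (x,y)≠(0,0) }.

translate: b→3 (≡-11 mod 14), so (7,-11,7)→(7,3,3)
flip: (7,3,3)→(3,-3,7)
translate: b→3 (≡-3 mod 6), so (3,-3,7)→(3,3,7)
reduced (well bottom): (3,3,7) with a≤c, −a<b≤a
well minimum |f| = |-3| = 3 (negative-definite)

3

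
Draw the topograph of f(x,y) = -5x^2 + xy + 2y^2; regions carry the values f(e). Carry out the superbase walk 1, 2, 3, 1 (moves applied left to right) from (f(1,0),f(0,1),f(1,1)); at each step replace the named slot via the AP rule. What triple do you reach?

start (-5,2,-2) = (f(1,0),f(0,1),f(1,1))
replace slot 1: 2·(2+(-2)) − (-5) = 5 → (5,2,-2)
replace slot 2: 2·(5+(-2)) − 2 = 4 → (5,4,-2)
replace slot 3: 2·(5+4) − (-2) = 20 → (5,4,20)
replace slot 1: 2·(4+20) − 5 = 43 → (43,4,20)

43,4,20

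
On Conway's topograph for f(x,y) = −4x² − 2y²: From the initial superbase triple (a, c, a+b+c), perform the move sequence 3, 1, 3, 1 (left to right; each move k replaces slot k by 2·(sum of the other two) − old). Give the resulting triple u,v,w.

start (-4,-2,-6) = (f(1,0),f(0,1),f(1,1))
replace slot 3: 2·((-4)+(-2)) − (-6) = -6 → (-4,-2,-6)
replace slot 1: 2·((-2)+(-6)) − (-4) = -12 → (-12,-2,-6)
replace slot 3: 2·((-12)+(-2)) − (-6) = -22 → (-12,-2,-22)
replace slot 1: 2·((-2)+(-22)) − (-12) = -36 → (-36,-2,-22)

-36,-2,-22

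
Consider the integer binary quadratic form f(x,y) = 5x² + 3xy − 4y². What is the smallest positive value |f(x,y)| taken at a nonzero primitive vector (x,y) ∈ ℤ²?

river: ρ → (-4,5,4)
river: ρ → (4,3,-5)
river: ρ → (-5,7,2)
river: ρ → (2,9,-1)
river: ρ → (-1,9,2)
river: ρ → (2,7,-5)
river: ρ → (-5,3,4)
river: ρ → (4,5,-4)
river: ρ → (-4,3,5)
river: ρ → (5,7,-2)
river: ρ → (-2,9,1)
river: ρ → (1,9,-2)
river: ρ → (-2,7,5)
river: ρ → (5,3,-4)
closes: descent 0, river 14
min |a| on river = 1

1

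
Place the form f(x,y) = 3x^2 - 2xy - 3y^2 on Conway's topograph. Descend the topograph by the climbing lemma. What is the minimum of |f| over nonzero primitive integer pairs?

descent: ρ → (-3,2,3)  [lands on river]
river: ρ → (3,4,-2)
river: ρ → (-2,4,3)
river: ρ → (3,2,-3)
river: ρ → (-3,4,2)
river: ρ → (2,4,-3)
closes: descent 1, river 6
min |a| on river = 2

2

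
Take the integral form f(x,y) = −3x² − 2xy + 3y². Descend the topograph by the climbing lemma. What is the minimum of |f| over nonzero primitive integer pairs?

descent: ρ → (3,2,-3)  [lands on river]
river: ρ → (-3,4,2)
river: ρ → (2,4,-3)
river: ρ → (-3,2,3)
river: ρ → (3,4,-2)
river: ρ → (-2,4,3)
closes: descent 1, river 6
min |a| on river = 2

2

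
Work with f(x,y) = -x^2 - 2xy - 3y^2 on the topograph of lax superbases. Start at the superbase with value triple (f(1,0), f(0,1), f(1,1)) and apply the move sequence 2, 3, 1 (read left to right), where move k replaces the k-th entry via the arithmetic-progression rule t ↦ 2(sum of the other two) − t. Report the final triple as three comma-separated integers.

start (-1,-3,-6) = (f(1,0),f(0,1),f(1,1))
replace slot 2: 2·((-1)+(-6)) − (-3) = -11 → (-1,-11,-6)
replace slot 3: 2·((-1)+(-11)) − (-6) = -18 → (-1,-11,-18)
replace slot 1: 2·((-11)+(-18)) − (-1) = -57 → (-57,-11,-18)

-57,-11,-18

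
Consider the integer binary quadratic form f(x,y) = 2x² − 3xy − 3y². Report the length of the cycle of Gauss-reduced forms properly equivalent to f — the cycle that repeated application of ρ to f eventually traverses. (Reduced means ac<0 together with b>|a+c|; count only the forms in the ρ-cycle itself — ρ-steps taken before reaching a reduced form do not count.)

D = 33, ⌊√D⌋ = 5
descent: ρ → (-3,3,2)  [lands on river]
river: ρ → (2,5,-1)
river: ρ → (-1,5,2)
river: ρ → (2,3,-3)
ρ-cycle length = 4 (tail of 1 descent step not counted)

4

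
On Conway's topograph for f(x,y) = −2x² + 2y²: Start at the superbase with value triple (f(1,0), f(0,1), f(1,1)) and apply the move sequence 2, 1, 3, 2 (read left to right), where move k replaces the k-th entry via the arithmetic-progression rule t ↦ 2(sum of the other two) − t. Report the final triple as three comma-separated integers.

start (-2,2,0) = (f(1,0),f(0,1),f(1,1))
replace slot 2: 2·((-2)+0) − 2 = -6 → (-2,-6,0)
replace slot 1: 2·((-6)+0) − (-2) = -10 → (-10,-6,0)
replace slot 3: 2·((-10)+(-6)) − 0 = -32 → (-10,-6,-32)
replace slot 2: 2·((-10)+(-32)) − (-6) = -78 → (-10,-78,-32)

-10,-78,-32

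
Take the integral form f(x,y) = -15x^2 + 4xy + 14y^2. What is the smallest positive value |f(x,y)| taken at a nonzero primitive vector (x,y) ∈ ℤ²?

river: ρ → (14,24,-5)
river: ρ → (-5,26,9)
river: ρ → (9,28,-2)
river: ρ → (-2,28,9)
river: ρ → (9,26,-5)
river: ρ → (-5,24,14)
river: ρ → (14,4,-15)
river: ρ → (-15,26,3)
river: ρ → (3,28,-6)
river: ρ → (-6,20,19)
river: ρ → (19,18,-7)
river: ρ → (-7,24,10)
river: ρ → (10,16,-15)
river: ρ → (-15,14,11)
river: ρ → (11,8,-18)
river: ρ → (-18,28,1)
river: ρ → (1,28,-18)
river: ρ → (-18,8,11)
river: ρ → (11,14,-15)
river: ρ → (-15,16,10)
river: ρ → (10,24,-7)
river: ρ → (-7,18,19)
river: ρ → (19,20,-6)
river: ρ → (-6,28,3)
river: ρ → (3,26,-15)
river: ρ → (-15,4,14)
closes: descent 0, river 26
min |a| on river = 1

1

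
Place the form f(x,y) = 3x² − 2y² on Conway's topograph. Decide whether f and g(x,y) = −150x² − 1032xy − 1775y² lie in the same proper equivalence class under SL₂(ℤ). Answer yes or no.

D₁ = 24, D₂ = 24
river cycle of f (length 2): (-2, 4, 1), (1, 4, -2)
river cycle of g (length 2): (-2, 4, 1), (1, 4, -2)
cycles coincide ⇒ equivalent

yes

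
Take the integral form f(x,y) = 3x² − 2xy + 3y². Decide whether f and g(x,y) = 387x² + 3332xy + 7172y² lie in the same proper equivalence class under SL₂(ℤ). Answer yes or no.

D₁ = -32, D₂ = -32
f: flip: (3,-2,3)→(3,2,3)
f: reduced (well bottom): (3,2,3) with a≤c, −a<b≤a
g: translate: b→236 (≡3332 mod 774), so (387,3332,7172)→(387,236,36)
g: flip: (387,236,36)→(36,-236,387)
g: translate: b→-20 (≡-236 mod 72), so (36,-236,387)→(36,-20,3)
g: flip: (36,-20,3)→(3,20,36)
g: translate: b→2 (≡20 mod 6), so (3,20,36)→(3,2,3)
g: reduced (well bottom): (3,2,3) with a≤c, −a<b≤a
reduced forms (3, 2, 3) vs (3, 2, 3) ⇒ equivalent

yes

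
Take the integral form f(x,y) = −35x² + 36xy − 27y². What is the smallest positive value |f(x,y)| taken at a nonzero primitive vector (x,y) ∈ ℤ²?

translate: b→34 (≡-36 mod 70), so (35,-36,27)→(35,34,26)
flip: (35,34,26)→(26,-34,35)
translate: b→18 (≡-34 mod 52), so (26,-34,35)→(26,18,27)
reduced (well bottom): (26,18,27) with a≤c, −a<b≤a
well minimum |f| = |-26| = 26 (negative-definite)

26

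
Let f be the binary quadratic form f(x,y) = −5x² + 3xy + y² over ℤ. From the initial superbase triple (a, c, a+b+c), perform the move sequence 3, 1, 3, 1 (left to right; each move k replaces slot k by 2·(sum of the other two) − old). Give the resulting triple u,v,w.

start (-5,1,-1) = (f(1,0),f(0,1),f(1,1))
replace slot 3: 2·((-5)+1) − (-1) = -7 → (-5,1,-7)
replace slot 1: 2·(1+(-7)) − (-5) = -7 → (-7,1,-7)
replace slot 3: 2·((-7)+1) − (-7) = -5 → (-7,1,-5)
replace slot 1: 2·(1+(-5)) − (-7) = -1 → (-1,1,-5)

-1,1,-5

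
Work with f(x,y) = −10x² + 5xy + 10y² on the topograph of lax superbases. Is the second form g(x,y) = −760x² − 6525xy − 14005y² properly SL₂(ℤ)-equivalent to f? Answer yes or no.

D₁ = 425, D₂ = 425
river cycle of f (length 6): (10, 15, -5), (-5, 15, 10), (10, 5, -10), (-10, 15, 5), (5, 15, -10), (-10, 5, 10)
river cycle of g (length 6): (-10, 5, 10), (10, 15, -5), (-5, 15, 10), (10, 5, -10), (-10, 15, 5), (5, 15, -10)
cycles coincide ⇒ equivalent

yes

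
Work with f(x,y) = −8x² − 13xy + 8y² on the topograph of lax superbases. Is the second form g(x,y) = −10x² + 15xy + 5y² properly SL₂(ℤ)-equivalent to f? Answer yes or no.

D₁ = 425, D₂ = 425
river cycle of f (length 10): (8, 13, -8), (-8, 19, 2), (2, 17, -17), (-17, 17, 2), (2, 19, -8), (-8, 13, 8), (8, 19, -2), (-2, 17, 17), (17, 17, -2), (-2, 19, 8)
river cycle of g (length 6): (5, 15, -10), (-10, 5, 10), (10, 15, -5), (-5, 15, 10), (10, 5, -10), (-10, 15, 5)
cycles differ ⇒ inequivalent

no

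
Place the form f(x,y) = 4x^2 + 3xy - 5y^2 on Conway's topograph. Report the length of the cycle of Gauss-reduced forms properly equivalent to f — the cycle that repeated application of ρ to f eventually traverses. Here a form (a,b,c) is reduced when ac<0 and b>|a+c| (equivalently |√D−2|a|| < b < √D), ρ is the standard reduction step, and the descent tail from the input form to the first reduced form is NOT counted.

D = 89, ⌊√D⌋ = 9
river: ρ → (-5,7,2)
river: ρ → (2,9,-1)
river: ρ → (-1,9,2)
river: ρ → (2,7,-5)
river: ρ → (-5,3,4)
river: ρ → (4,5,-4)
river: ρ → (-4,3,5)
river: ρ → (5,7,-2)
river: ρ → (-2,9,1)
river: ρ → (1,9,-2)
river: ρ → (-2,7,5)
river: ρ → (5,3,-4)
river: ρ → (-4,5,4)
river: ρ → (4,3,-5)
ρ-cycle length = 14 (tail of 0 descent steps not counted)

14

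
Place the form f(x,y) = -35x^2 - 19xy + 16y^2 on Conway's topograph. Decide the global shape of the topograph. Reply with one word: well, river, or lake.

D = b²−4ac = (-19)² − 4·(-35)·16 = 2601
D = 51² is a perfect square ⇒ form factors over ℤ ⇒ lakes

lake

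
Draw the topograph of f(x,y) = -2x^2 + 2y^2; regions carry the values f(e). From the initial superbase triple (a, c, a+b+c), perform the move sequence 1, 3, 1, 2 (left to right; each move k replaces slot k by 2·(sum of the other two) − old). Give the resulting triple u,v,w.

start (-2,2,0) = (f(1,0),f(0,1),f(1,1))
replace slot 1: 2·(2+0) − (-2) = 6 → (6,2,0)
replace slot 3: 2·(6+2) − 0 = 16 → (6,2,16)
replace slot 1: 2·(2+16) − 6 = 30 → (30,2,16)
replace slot 2: 2·(30+16) − 2 = 90 → (30,90,16)

30,90,16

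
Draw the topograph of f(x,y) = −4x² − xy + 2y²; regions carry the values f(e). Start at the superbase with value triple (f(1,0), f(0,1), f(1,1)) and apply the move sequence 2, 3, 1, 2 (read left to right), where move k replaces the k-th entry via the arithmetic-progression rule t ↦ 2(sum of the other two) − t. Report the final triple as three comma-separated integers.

start (-4,2,-3) = (f(1,0),f(0,1),f(1,1))
replace slot 2: 2·((-4)+(-3)) − 2 = -16 → (-4,-16,-3)
replace slot 3: 2·((-4)+(-16)) − (-3) = -37 → (-4,-16,-37)
replace slot 1: 2·((-16)+(-37)) − (-4) = -102 → (-102,-16,-37)
replace slot 2: 2·((-102)+(-37)) − (-16) = -262 → (-102,-262,-37)

-102,-262,-37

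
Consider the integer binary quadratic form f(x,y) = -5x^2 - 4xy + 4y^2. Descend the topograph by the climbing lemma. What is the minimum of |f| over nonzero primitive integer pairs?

descent: ρ → (4,4,-5)  [lands on river]
river: ρ → (-5,6,3)
river: ρ → (3,6,-5)
river: ρ → (-5,4,4)
closes: descent 1, river 4
min |a| on river = 3

3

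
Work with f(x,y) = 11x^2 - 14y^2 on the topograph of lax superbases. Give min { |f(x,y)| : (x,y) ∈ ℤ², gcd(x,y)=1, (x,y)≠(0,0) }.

descent: ρ → (-14,0,11)
descent: ρ → (11,22,-3)  [lands on river]
river: ρ → (-3,20,18)
river: ρ → (18,16,-5)
river: ρ → (-5,24,2)
river: ρ → (2,24,-5)
river: ρ → (-5,16,18)
river: ρ → (18,20,-3)
river: ρ → (-3,22,11)
closes: descent 2, river 8
min |a| on river = 2

2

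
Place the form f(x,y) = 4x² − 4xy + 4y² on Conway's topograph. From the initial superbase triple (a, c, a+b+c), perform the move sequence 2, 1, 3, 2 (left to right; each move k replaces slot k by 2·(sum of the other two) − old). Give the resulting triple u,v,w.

start (4,4,4) = (f(1,0),f(0,1),f(1,1))
replace slot 2: 2·(4+4) − 4 = 12 → (4,12,4)
replace slot 1: 2·(12+4) − 4 = 28 → (28,12,4)
replace slot 3: 2·(28+12) − 4 = 76 → (28,12,76)
replace slot 2: 2·(28+76) − 12 = 196 → (28,196,76)

28,196,76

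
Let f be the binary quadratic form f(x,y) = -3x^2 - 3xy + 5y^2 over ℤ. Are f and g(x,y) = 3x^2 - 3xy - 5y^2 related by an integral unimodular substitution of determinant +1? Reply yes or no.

D₁ = 69, D₂ = 69
river cycle of f (length 4): (5, 3, -3), (-3, 3, 5), (5, 7, -1), (-1, 7, 5)
river cycle of g (length 4): (-5, 3, 3), (3, 3, -5), (-5, 7, 1), (1, 7, -5)
cycles differ ⇒ inequivalent

no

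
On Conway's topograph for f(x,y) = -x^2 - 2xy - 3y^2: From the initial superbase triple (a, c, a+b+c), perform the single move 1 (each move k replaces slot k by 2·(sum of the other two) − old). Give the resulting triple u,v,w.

start (-1,-3,-6) = (f(1,0),f(0,1),f(1,1))
replace slot 1: 2·((-3)+(-6)) − (-1) = -17 → (-17,-3,-6)

-17,-3,-6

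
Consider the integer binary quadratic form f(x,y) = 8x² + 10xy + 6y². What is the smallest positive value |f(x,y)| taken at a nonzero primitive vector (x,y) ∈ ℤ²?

translate: b→-6 (≡10 mod 16), so (8,10,6)→(8,-6,4)
flip: (8,-6,4)→(4,6,8)
translate: b→-2 (≡6 mod 8), so (4,6,8)→(4,-2,6)
reduced (well bottom): (4,-2,6) with a≤c, −a<b≤a
well minimum = a = 4

4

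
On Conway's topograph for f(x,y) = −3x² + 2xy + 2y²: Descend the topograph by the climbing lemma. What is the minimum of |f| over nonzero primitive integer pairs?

river: ρ → (2,2,-3)
river: ρ → (-3,4,1)
river: ρ → (1,4,-3)
river: ρ → (-3,2,2)
closes: descent 0, river 4
min |a| on river = 1

1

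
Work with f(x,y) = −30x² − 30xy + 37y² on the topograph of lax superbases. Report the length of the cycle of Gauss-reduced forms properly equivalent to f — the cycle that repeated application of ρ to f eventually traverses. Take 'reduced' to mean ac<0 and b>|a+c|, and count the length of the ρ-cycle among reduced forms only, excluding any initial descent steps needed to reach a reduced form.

D = 5340, ⌊√D⌋ = 73
descent: ρ → (37,30,-30)  [lands on river]
river: ρ → (-30,30,37)
river: ρ → (37,44,-23)
river: ρ → (-23,48,33)
river: ρ → (33,18,-38)
river: ρ → (-38,58,13)
river: ρ → (13,72,-3)
river: ρ → (-3,72,13)
river: ρ → (13,58,-38)
river: ρ → (-38,18,33)
river: ρ → (33,48,-23)
river: ρ → (-23,44,37)
ρ-cycle length = 12 (tail of 1 descent step not counted)

12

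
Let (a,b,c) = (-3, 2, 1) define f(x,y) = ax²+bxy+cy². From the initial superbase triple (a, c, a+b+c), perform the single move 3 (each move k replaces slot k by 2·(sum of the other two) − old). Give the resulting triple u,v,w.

start (-3,1,0) = (f(1,0),f(0,1),f(1,1))
replace slot 3: 2·((-3)+1) − 0 = -4 → (-3,1,-4)

-3,1,-4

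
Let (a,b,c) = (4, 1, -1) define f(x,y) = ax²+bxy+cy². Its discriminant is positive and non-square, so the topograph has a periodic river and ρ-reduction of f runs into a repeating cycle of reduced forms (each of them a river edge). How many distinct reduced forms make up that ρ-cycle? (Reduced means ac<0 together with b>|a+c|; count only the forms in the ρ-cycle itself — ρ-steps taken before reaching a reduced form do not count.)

D = 17, ⌊√D⌋ = 4
descent: ρ → (-1,3,2)  [lands on river]
river: ρ → (2,1,-2)
river: ρ → (-2,3,1)
river: ρ → (1,3,-2)
river: ρ → (-2,1,2)
river: ρ → (2,3,-1)
ρ-cycle length = 6 (tail of 1 descent step not counted)

6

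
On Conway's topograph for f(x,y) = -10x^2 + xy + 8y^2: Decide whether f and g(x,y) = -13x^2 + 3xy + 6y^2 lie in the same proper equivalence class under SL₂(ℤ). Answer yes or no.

D₁ = 321, D₂ = 321
river cycle of f (length 4): (8, 15, -3), (-3, 15, 8), (8, 17, -1), (-1, 17, 8)
river cycle of g (length 6): (6, 9, -10), (-10, 11, 5), (5, 9, -12), (-12, 15, 2), (2, 17, -4), (-4, 15, 6)
cycles differ ⇒ inequivalent

no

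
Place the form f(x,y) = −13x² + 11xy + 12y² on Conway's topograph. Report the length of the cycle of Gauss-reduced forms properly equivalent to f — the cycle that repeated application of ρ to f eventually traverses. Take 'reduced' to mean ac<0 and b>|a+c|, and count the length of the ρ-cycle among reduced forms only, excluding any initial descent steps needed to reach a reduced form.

D = 745, ⌊√D⌋ = 27
river: ρ → (12,13,-12)
river: ρ → (-12,11,13)
river: ρ → (13,15,-10)
river: ρ → (-10,25,3)
river: ρ → (3,23,-18)
river: ρ → (-18,13,8)
river: ρ → (8,19,-12)
river: ρ → (-12,5,15)
river: ρ → (15,25,-2)
river: ρ → (-2,27,2)
river: ρ → (2,25,-15)
river: ρ → (-15,5,12)
river: ρ → (12,19,-8)
river: ρ → (-8,13,18)
river: ρ → (18,23,-3)
river: ρ → (-3,25,10)
river: ρ → (10,15,-13)
river: ρ → (-13,11,12)
ρ-cycle length = 18 (tail of 0 descent steps not counted)

18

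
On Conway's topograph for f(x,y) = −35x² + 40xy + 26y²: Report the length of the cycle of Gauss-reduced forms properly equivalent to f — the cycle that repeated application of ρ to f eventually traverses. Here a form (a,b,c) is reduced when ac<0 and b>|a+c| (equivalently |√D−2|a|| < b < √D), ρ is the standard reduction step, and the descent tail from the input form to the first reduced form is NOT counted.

D = 5240, ⌊√D⌋ = 72
river: ρ → (26,64,-11)
river: ρ → (-11,68,14)
river: ρ → (14,72,-1)
river: ρ → (-1,72,14)
river: ρ → (14,68,-11)
river: ρ → (-11,64,26)
river: ρ → (26,40,-35)
river: ρ → (-35,30,31)
river: ρ → (31,32,-34)
river: ρ → (-34,36,29)
river: ρ → (29,22,-41)
river: ρ → (-41,60,10)
river: ρ → (10,60,-41)
river: ρ → (-41,22,29)
river: ρ → (29,36,-34)
river: ρ → (-34,32,31)
river: ρ → (31,30,-35)
river: ρ → (-35,40,26)
ρ-cycle length = 18 (tail of 0 descent steps not counted)

18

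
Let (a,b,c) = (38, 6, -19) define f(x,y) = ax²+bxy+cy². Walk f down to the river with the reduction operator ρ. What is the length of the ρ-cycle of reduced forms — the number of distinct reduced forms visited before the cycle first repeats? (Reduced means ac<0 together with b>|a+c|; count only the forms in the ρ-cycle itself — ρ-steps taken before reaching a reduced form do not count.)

D = 2924, ⌊√D⌋ = 54
descent: ρ → (-19,32,25)  [lands on river]
river: ρ → (25,18,-26)
river: ρ → (-26,34,17)
river: ρ → (17,34,-26)
river: ρ → (-26,18,25)
river: ρ → (25,32,-19)
river: ρ → (-19,44,13)
river: ρ → (13,34,-34)
river: ρ → (-34,34,13)
river: ρ → (13,44,-19)
ρ-cycle length = 10 (tail of 1 descent step not counted)

10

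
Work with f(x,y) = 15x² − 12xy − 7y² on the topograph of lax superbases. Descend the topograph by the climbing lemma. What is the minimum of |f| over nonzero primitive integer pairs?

descent: ρ → (-7,12,15)  [lands on river]
river: ρ → (15,18,-4)
river: ρ → (-4,22,5)
river: ρ → (5,18,-12)
river: ρ → (-12,6,11)
river: ρ → (11,16,-7)
closes: descent 1, river 6
min |a| on river = 4

4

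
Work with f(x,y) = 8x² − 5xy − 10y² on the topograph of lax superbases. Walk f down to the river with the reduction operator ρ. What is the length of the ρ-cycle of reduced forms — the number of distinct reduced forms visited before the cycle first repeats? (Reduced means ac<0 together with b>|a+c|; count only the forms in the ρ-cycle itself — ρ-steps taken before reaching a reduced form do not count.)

D = 345, ⌊√D⌋ = 18
descent: ρ → (-10,5,8)  [lands on river]
river: ρ → (8,11,-7)
river: ρ → (-7,17,2)
river: ρ → (2,15,-15)
river: ρ → (-15,15,2)
river: ρ → (2,17,-7)
river: ρ → (-7,11,8)
river: ρ → (8,5,-10)
river: ρ → (-10,15,3)
river: ρ → (3,15,-10)
ρ-cycle length = 10 (tail of 1 descent step not counted)

10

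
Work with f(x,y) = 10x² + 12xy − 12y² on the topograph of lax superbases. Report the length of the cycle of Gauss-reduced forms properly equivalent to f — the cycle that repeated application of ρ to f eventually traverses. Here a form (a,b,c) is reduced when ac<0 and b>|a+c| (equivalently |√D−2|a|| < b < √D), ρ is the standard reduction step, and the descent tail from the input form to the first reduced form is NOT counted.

D = 624, ⌊√D⌋ = 24
river: ρ → (-12,12,10)
river: ρ → (10,8,-14)
river: ρ → (-14,20,4)
river: ρ → (4,20,-14)
river: ρ → (-14,8,10)
river: ρ → (10,12,-12)
ρ-cycle length = 6 (tail of 0 descent steps not counted)

6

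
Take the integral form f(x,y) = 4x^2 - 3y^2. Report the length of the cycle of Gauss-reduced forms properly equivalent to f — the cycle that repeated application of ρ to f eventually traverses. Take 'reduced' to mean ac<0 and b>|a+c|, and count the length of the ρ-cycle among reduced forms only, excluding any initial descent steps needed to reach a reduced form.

D = 48, ⌊√D⌋ = 6
descent: ρ → (-3,6,1)  [lands on river]
river: ρ → (1,6,-3)
ρ-cycle length = 2 (tail of 1 descent step not counted)

2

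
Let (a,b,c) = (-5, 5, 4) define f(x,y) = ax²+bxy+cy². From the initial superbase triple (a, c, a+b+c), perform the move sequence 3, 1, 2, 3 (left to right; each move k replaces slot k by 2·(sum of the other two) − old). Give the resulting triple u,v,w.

start (-5,4,4) = (f(1,0),f(0,1),f(1,1))
replace slot 3: 2·((-5)+4) − 4 = -6 → (-5,4,-6)
replace slot 1: 2·(4+(-6)) − (-5) = 1 → (1,4,-6)
replace slot 2: 2·(1+(-6)) − 4 = -14 → (1,-14,-6)
replace slot 3: 2·(1+(-14)) − (-6) = -20 → (1,-14,-20)

1,-14,-20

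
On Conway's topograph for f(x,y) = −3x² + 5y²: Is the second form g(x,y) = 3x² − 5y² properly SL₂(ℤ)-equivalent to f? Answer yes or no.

D₁ = 60, D₂ = 60
river cycle of f (length 2): (-3, 6, 2), (2, 6, -3)
river cycle of g (length 2): (3, 6, -2), (-2, 6, 3)
cycles differ ⇒ inequivalent

no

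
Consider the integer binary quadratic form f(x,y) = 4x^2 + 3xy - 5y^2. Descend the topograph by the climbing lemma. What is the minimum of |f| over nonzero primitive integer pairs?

river: ρ → (-5,7,2)
river: ρ → (2,9,-1)
river: ρ → (-1,9,2)
river: ρ → (2,7,-5)
river: ρ → (-5,3,4)
river: ρ → (4,5,-4)
river: ρ → (-4,3,5)
river: ρ → (5,7,-2)
river: ρ → (-2,9,1)
river: ρ → (1,9,-2)
river: ρ → (-2,7,5)
river: ρ → (5,3,-4)
river: ρ → (-4,5,4)
river: ρ → (4,3,-5)
closes: descent 0, river 14
min |a| on river = 1

1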